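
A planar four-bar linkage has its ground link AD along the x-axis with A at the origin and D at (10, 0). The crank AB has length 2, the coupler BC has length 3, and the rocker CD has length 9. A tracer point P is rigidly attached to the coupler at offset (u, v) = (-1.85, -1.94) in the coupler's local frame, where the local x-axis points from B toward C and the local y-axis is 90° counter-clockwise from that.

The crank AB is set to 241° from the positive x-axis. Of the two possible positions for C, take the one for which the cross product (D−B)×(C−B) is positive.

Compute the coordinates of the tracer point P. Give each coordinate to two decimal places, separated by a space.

-0.74 -4.42

A=(0,0), D=(10.00,0)
B = A + 2.00·(cos241°, sin241°) = (-0.9696, -1.7492)
|BD| = 11.1082
circle(B,3.00) ∩ circle(D,9.00): a=2.3133, h=1.9102
  candidates: C₊=(1.0140,0.5014) cross=21.219; C₋=(1.6156,-3.2713) cross=-21.219
  mode + wants cross > 0 → take C=(1.0140,0.5014) (cross=21.219)
ex = (C−B)/|BC| = (0.6612,0.7502); ey = (-0.7502,0.6612)
P = B + -1.85·ex + -1.94·ey = (-0.7374,-4.4199)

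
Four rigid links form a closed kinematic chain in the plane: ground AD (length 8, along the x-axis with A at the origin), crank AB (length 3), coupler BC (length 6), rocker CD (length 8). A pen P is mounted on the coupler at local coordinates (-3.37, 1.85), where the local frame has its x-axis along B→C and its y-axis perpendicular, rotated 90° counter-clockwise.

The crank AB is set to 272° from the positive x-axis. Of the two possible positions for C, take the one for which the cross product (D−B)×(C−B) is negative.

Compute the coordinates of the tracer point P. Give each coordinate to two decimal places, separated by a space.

A=(0,0), D=(8.00,0)
B = A + 3.00·(cos272°, sin272°) = (0.1047, -2.9982)
|BD| = 8.4454
circle(B,6.00) ∩ circle(D,8.00): a=2.5650, h=5.4241
  candidates: C₊=(0.5770,2.9832) cross=45.809; C₋=(4.4282,-7.1584) cross=-45.809
  mode - wants cross < 0 → take C=(4.4282,-7.1584) (cross=-45.809)
ex = (C−B)/|BC| = (0.7206,-0.6934); ey = (0.6934,0.7206)
P = B + -3.37·ex + 1.85·ey = (-1.0409,0.6716)

-1.04 0.67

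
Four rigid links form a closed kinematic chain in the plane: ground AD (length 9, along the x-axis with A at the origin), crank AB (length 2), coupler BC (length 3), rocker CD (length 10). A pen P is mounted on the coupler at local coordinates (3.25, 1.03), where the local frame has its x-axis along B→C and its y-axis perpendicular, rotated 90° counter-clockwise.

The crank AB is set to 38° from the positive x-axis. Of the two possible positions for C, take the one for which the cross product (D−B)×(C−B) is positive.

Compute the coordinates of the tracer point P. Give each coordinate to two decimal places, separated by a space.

-1.31 3.05

A=(0,0), D=(9.00,0)
B = A + 2.00·(cos38°, sin38°) = (1.5760, 1.2313)
|BD| = 7.5254
circle(B,3.00) ∩ circle(D,10.00): a=-2.2835, h=1.9457
  candidates: C₊=(-0.3583,3.5244) cross=14.642; C₋=(-0.9951,-0.3145) cross=-14.642
  mode + wants cross > 0 → take C=(-0.3583,3.5244) (cross=14.642)
ex = (C−B)/|BC| = (-0.6448,0.7644); ey = (-0.7644,-0.6448)
P = B + 3.25·ex + 1.03·ey = (-1.3068,3.0514)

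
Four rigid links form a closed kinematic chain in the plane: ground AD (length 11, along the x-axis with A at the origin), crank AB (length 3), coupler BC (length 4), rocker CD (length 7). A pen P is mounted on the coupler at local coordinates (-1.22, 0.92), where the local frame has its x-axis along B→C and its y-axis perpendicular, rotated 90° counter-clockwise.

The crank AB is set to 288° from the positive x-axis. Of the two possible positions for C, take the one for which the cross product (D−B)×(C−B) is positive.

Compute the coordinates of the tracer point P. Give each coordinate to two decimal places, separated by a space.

A=(0,0), D=(11.00,0)
B = A + 3.00·(cos288°, sin288°) = (0.9271, -2.8532)
|BD| = 10.4692
circle(B,4.00) ∩ circle(D,7.00): a=3.6586, h=1.6171
  candidates: C₊=(4.0064,-0.3003) cross=16.929; C₋=(4.8878,-3.4119) cross=-16.929
  mode + wants cross > 0 → take C=(4.0064,-0.3003) (cross=16.929)
ex = (C−B)/|BC| = (0.7698,0.6382); ey = (-0.6382,0.7698)
P = B + -1.22·ex + 0.92·ey = (-0.5993,-2.9235)

-0.60 -2.92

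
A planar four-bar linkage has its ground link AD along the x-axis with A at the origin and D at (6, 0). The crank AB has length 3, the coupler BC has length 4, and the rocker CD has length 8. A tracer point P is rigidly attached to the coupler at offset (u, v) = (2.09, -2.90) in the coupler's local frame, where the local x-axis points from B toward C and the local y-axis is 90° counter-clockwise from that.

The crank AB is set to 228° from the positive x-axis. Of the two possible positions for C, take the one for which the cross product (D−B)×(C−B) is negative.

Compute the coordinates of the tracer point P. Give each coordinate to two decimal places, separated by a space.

A=(0,0), D=(6.00,0)
B = A + 3.00·(cos228°, sin228°) = (-2.0074, -2.2294)
|BD| = 8.3120
circle(B,4.00) ∩ circle(D,8.00): a=1.2686, h=3.7935
  candidates: C₊=(-1.8028,1.7653) cross=31.532; C₋=(0.2322,-5.5437) cross=-31.532
  mode - wants cross < 0 → take C=(0.2322,-5.5437) (cross=-31.532)
ex = (C−B)/|BC| = (0.5599,-0.8286); ey = (0.8286,0.5599)
P = B + 2.09·ex + -2.90·ey = (-3.2400,-5.5848)

-3.24 -5.58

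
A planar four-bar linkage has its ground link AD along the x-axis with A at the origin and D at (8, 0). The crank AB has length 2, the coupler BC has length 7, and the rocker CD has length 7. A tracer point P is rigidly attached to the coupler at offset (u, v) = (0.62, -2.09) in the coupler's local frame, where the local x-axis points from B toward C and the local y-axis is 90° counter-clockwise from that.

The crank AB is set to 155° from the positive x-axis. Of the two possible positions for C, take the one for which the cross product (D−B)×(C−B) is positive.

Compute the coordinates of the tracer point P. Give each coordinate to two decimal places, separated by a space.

0.01 -0.35

A=(0,0), D=(8.00,0)
B = A + 2.00·(cos155°, sin155°) = (-1.8126, 0.8452)
|BD| = 9.8490
circle(B,7.00) ∩ circle(D,7.00): a=4.9245, h=4.9749
  candidates: C₊=(3.5206,5.3792) cross=48.997; C₋=(2.6667,-4.5339) cross=-48.997
  mode + wants cross > 0 → take C=(3.5206,5.3792) (cross=48.997)
ex = (C−B)/|BC| = (0.7619,0.6477); ey = (-0.6477,0.7619)
P = B + 0.62·ex + -2.09·ey = (0.0135,-0.3455)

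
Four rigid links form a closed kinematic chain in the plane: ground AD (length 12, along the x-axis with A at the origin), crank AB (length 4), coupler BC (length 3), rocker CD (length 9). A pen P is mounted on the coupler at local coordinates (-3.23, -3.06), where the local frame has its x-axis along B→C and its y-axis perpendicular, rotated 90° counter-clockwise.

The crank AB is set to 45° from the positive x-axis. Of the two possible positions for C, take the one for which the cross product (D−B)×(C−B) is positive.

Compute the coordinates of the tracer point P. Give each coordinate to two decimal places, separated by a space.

3.28 -1.60

A=(0,0), D=(12.00,0)
B = A + 4.00·(cos45°, sin45°) = (2.8284, 2.8284)
|BD| = 9.5978
circle(B,3.00) ∩ circle(D,9.00): a=1.0480, h=2.8110
  candidates: C₊=(4.6583,5.2057) cross=26.979; C₋=(3.0015,-0.1666) cross=-26.979
  mode + wants cross > 0 → take C=(4.6583,5.2057) (cross=26.979)
ex = (C−B)/|BC| = (0.6100,0.7924); ey = (-0.7924,0.6100)
P = B + -3.23·ex + -3.06·ey = (3.2831,-1.5976)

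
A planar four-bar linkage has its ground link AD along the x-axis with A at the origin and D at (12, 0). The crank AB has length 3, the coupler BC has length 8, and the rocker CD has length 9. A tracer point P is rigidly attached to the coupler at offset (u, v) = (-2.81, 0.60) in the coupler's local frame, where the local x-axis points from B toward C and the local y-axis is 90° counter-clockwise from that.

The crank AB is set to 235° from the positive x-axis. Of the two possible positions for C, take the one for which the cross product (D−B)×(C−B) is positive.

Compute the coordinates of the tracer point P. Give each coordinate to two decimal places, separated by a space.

A=(0,0), D=(12.00,0)
B = A + 3.00·(cos235°, sin235°) = (-1.7207, -2.4575)
|BD| = 13.9391
circle(B,8.00) ∩ circle(D,9.00): a=6.3597, h=4.8532
  candidates: C₊=(3.6838,3.4410) cross=67.649; C₋=(5.3950,-6.1134) cross=-67.649
  mode + wants cross > 0 → take C=(3.6838,3.4410) (cross=67.649)
ex = (C−B)/|BC| = (0.6756,0.7373); ey = (-0.7373,0.6756)
P = B + -2.81·ex + 0.60·ey = (-4.0614,-4.1239)

-4.06 -4.12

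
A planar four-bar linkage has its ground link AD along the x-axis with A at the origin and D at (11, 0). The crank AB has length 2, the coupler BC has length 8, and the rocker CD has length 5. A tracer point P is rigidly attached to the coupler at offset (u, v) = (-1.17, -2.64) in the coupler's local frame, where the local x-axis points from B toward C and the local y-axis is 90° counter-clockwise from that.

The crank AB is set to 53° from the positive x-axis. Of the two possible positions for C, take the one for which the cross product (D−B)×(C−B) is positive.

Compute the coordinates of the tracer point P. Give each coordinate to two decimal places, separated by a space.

1.04 -1.29

A=(0,0), D=(11.00,0)
B = A + 2.00·(cos53°, sin53°) = (1.2036, 1.5973)
|BD| = 9.9257
circle(B,8.00) ∩ circle(D,5.00): a=6.9275, h=4.0013
  candidates: C₊=(8.6847,4.4316) cross=39.716; C₋=(7.3969,-3.4667) cross=-39.716
  mode + wants cross > 0 → take C=(8.6847,4.4316) (cross=39.716)
ex = (C−B)/|BC| = (0.9351,0.3543); ey = (-0.3543,0.9351)
P = B + -1.17·ex + -2.64·ey = (1.0449,-1.2860)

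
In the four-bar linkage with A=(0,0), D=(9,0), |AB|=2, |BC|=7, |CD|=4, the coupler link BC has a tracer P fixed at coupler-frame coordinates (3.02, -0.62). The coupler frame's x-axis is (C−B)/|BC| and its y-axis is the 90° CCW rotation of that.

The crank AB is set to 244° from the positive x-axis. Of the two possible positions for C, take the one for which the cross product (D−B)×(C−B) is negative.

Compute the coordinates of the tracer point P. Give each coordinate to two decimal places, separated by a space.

2.04 -2.81

A=(0,0), D=(9.00,0)
B = A + 2.00·(cos244°, sin244°) = (-0.8767, -1.7976)
|BD| = 10.0390
circle(B,7.00) ∩ circle(D,4.00): a=6.6631, h=2.1455
  candidates: C₊=(5.2945,1.5064) cross=21.539; C₋=(6.0628,-2.7153) cross=-21.539
  mode - wants cross < 0 → take C=(6.0628,-2.7153) (cross=-21.539)
ex = (C−B)/|BC| = (0.9914,-0.1311); ey = (0.1311,0.9914)
P = B + 3.02·ex + -0.62·ey = (2.0359,-2.8082)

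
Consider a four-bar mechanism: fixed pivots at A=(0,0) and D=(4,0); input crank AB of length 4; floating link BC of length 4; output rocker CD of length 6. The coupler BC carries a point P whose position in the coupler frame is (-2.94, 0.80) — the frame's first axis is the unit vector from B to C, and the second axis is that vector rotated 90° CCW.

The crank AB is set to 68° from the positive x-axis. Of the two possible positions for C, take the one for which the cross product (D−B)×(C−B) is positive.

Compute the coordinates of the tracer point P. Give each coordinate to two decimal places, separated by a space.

-1.39 2.73

A=(0,0), D=(4.00,0)
B = A + 4.00·(cos68°, sin68°) = (1.4984, 3.7087)
|BD| = 4.4735
circle(B,4.00) ∩ circle(D,6.00): a=0.0014, h=4.0000
  candidates: C₊=(4.8154,5.9443) cross=17.894; C₋=(-1.8169,1.4708) cross=-17.894
  mode + wants cross > 0 → take C=(4.8154,5.9443) (cross=17.894)
ex = (C−B)/|BC| = (0.8292,0.5589); ey = (-0.5589,0.8292)
P = B + -2.94·ex + 0.80·ey = (-1.3866,2.7290)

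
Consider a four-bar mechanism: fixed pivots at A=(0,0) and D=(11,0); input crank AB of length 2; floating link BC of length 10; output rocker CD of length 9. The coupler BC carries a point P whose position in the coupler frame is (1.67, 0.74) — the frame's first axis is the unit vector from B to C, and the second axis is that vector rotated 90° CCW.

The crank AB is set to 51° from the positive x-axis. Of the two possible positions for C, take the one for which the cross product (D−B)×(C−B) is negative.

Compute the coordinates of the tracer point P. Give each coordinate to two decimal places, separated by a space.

A=(0,0), D=(11.00,0)
B = A + 2.00·(cos51°, sin51°) = (1.2586, 1.5543)
|BD| = 9.8646
circle(B,10.00) ∩ circle(D,9.00): a=5.8953, h=8.0774
  candidates: C₊=(8.3530,8.6020) cross=79.681; C₋=(5.8076,-7.3511) cross=-79.681
  mode - wants cross < 0 → take C=(5.8076,-7.3511) (cross=-79.681)
ex = (C−B)/|BC| = (0.4549,-0.8905); ey = (0.8905,0.4549)
P = B + 1.67·ex + 0.74·ey = (2.6773,0.4037)

2.68 0.40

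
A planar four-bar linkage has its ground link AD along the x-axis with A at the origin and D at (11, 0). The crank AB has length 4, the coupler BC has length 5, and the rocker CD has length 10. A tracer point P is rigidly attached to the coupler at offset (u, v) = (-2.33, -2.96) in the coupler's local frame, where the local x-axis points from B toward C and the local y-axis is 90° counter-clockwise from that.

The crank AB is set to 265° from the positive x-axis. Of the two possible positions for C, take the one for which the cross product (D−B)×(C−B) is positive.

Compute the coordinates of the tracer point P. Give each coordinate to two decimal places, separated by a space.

1.85 -7.04

A=(0,0), D=(11.00,0)
B = A + 4.00·(cos265°, sin265°) = (-0.3486, -3.9848)
|BD| = 12.0279
circle(B,5.00) ∩ circle(D,10.00): a=2.8962, h=4.0758
  candidates: C₊=(1.0337,0.8203) cross=49.023; C₋=(3.7343,-6.8709) cross=-49.023
  mode + wants cross > 0 → take C=(1.0337,0.8203) (cross=49.023)
ex = (C−B)/|BC| = (0.2765,0.9610); ey = (-0.9610,0.2765)
P = B + -2.33·ex + -2.96·ey = (1.8518,-7.0423)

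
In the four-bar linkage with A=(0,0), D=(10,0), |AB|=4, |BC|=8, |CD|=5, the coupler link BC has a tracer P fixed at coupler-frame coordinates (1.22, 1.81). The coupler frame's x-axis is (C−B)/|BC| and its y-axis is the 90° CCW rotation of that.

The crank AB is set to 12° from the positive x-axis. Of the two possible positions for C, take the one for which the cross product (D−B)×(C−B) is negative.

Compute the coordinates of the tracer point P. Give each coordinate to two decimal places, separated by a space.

6.07 1.19

A=(0,0), D=(10.00,0)
B = A + 4.00·(cos12°, sin12°) = (3.9126, 0.8316)
|BD| = 6.1440
circle(B,8.00) ∩ circle(D,5.00): a=6.2458, h=4.9990
  candidates: C₊=(10.7776,4.9392) cross=30.713; C₋=(9.4243,-4.9667) cross=-30.713
  mode - wants cross < 0 → take C=(9.4243,-4.9667) (cross=-30.713)
ex = (C−B)/|BC| = (0.6890,-0.7248); ey = (0.7248,0.6890)
P = B + 1.22·ex + 1.81·ey = (6.0650,1.1944)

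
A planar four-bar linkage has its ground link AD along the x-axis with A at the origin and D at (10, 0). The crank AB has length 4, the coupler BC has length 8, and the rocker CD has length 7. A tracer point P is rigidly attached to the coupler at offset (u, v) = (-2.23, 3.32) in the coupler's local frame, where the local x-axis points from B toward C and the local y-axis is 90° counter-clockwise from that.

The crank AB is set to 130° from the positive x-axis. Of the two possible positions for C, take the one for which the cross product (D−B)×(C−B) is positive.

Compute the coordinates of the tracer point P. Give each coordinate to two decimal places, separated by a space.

-5.56 5.72

A=(0,0), D=(10.00,0)
B = A + 4.00·(cos130°, sin130°) = (-2.5712, 3.0642)
|BD| = 12.9392
circle(B,8.00) ∩ circle(D,7.00): a=7.0492, h=3.7826
  candidates: C₊=(5.1733,5.0699) cross=48.944; C₋=(3.3818,-2.2802) cross=-48.944
  mode + wants cross > 0 → take C=(5.1733,5.0699) (cross=48.944)
ex = (C−B)/|BC| = (0.9681,0.2507); ey = (-0.2507,0.9681)
P = B + -2.23·ex + 3.32·ey = (-5.5623,5.7191)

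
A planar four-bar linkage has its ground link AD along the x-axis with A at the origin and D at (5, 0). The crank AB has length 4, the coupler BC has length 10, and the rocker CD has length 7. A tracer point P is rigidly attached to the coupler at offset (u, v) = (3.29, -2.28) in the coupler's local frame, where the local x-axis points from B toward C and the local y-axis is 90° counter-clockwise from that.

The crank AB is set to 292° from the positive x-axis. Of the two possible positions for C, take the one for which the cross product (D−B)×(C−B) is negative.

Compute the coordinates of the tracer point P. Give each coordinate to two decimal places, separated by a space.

A=(0,0), D=(5.00,0)
B = A + 4.00·(cos292°, sin292°) = (1.4984, -3.7087)
|BD| = 5.1006
circle(B,10.00) ∩ circle(D,7.00): a=7.5497, h=6.5576
  candidates: C₊=(1.9132,6.2827) cross=33.447; C₋=(11.4495,-2.7210) cross=-33.447
  mode - wants cross < 0 → take C=(11.4495,-2.7210) (cross=-33.447)
ex = (C−B)/|BC| = (0.9951,0.0988); ey = (-0.0988,0.9951)
P = B + 3.29·ex + -2.28·ey = (4.9975,-5.6526)

5.00 -5.65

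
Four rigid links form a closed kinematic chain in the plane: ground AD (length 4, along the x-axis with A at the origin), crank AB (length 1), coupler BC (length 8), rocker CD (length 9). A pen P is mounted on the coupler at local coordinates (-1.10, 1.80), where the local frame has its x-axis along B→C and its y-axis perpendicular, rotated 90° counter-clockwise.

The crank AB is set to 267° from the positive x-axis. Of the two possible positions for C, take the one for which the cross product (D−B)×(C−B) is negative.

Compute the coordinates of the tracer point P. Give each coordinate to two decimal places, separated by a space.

A=(0,0), D=(4.00,0)
B = A + 1.00·(cos267°, sin267°) = (-0.0523, -0.9986)
|BD| = 4.1736
circle(B,8.00) ∩ circle(D,9.00): a=0.0502, h=7.9998
  candidates: C₊=(-1.9178,6.7808) cross=33.388; C₋=(1.9105,-8.7541) cross=-33.388
  mode - wants cross < 0 → take C=(1.9105,-8.7541) (cross=-33.388)
ex = (C−B)/|BC| = (0.2454,-0.9694); ey = (0.9694,0.2454)
P = B + -1.10·ex + 1.80·ey = (1.4227,0.5094)

1.42 0.51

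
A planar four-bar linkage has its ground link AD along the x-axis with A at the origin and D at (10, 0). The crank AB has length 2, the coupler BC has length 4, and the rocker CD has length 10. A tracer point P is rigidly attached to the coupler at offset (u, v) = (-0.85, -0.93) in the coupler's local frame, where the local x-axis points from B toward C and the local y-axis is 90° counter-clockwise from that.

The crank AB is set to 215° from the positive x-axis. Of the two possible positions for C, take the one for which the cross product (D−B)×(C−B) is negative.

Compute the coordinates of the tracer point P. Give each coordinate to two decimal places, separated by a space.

A=(0,0), D=(10.00,0)
B = A + 2.00·(cos215°, sin215°) = (-1.6383, -1.1472)
|BD| = 11.6947
circle(B,4.00) ∩ circle(D,10.00): a=2.2560, h=3.3031
  candidates: C₊=(0.2828,2.3613) cross=38.629; C₋=(0.9308,-4.2130) cross=-38.629
  mode - wants cross < 0 → take C=(0.9308,-4.2130) (cross=-38.629)
ex = (C−B)/|BC| = (0.6423,-0.7665); ey = (0.7665,0.6423)
P = B + -0.85·ex + -0.93·ey = (-2.8971,-1.0930)

-2.90 -1.09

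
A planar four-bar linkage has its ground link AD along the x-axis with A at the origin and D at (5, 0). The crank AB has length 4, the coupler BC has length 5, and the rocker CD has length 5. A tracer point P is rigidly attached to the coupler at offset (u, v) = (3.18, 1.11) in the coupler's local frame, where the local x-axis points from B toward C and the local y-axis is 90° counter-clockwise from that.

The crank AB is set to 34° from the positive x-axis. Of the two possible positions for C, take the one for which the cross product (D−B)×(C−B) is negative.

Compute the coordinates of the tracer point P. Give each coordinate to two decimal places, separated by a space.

A=(0,0), D=(5.00,0)
B = A + 4.00·(cos34°, sin34°) = (3.3162, 2.2368)
|BD| = 2.7997
circle(B,5.00) ∩ circle(D,5.00): a=1.3999, h=4.8000
  candidates: C₊=(7.9929,4.0053) cross=13.439; C₋=(0.3232,-1.7685) cross=-13.439
  mode - wants cross < 0 → take C=(0.3232,-1.7685) (cross=-13.439)
ex = (C−B)/|BC| = (-0.5986,-0.8011); ey = (0.8011,-0.5986)
P = B + 3.18·ex + 1.11·ey = (2.3018,-0.9750)

2.30 -0.98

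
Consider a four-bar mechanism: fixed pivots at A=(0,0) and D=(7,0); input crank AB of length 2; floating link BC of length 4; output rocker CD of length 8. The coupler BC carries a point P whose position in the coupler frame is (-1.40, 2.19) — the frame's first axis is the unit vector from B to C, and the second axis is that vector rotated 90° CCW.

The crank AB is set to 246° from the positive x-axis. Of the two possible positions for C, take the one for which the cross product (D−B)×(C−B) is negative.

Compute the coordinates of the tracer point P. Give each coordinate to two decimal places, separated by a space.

0.46 0.44

A=(0,0), D=(7.00,0)
B = A + 2.00·(cos246°, sin246°) = (-0.8135, -1.8271)
|BD| = 8.0243
circle(B,4.00) ∩ circle(D,8.00): a=1.0212, h=3.8674
  candidates: C₊=(-0.6997,2.1713) cross=31.033; C₋=(1.0615,-5.3604) cross=-31.033
  mode - wants cross < 0 → take C=(1.0615,-5.3604) (cross=-31.033)
ex = (C−B)/|BC| = (0.4687,-0.8833); ey = (0.8833,0.4687)
P = B + -1.40·ex + 2.19·ey = (0.4648,0.4361)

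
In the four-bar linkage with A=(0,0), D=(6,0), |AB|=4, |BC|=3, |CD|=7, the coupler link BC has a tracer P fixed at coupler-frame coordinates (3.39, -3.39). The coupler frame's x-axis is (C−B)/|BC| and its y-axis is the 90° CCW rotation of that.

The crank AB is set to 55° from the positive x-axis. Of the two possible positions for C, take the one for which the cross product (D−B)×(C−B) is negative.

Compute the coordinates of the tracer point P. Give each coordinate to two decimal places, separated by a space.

-1.94 5.53

A=(0,0), D=(6.00,0)
B = A + 4.00·(cos55°, sin55°) = (2.2943, 3.2766)
|BD| = 4.9465
circle(B,3.00) ∩ circle(D,7.00): a=-1.5700, h=2.5564
  candidates: C₊=(2.8116,6.2317) cross=12.645; C₋=(-0.5752,2.4014) cross=-12.645
  mode - wants cross < 0 → take C=(-0.5752,2.4014) (cross=-12.645)
ex = (C−B)/|BC| = (-0.9565,-0.2917); ey = (0.2917,-0.9565)
P = B + 3.39·ex + -3.39·ey = (-1.9372,5.5302)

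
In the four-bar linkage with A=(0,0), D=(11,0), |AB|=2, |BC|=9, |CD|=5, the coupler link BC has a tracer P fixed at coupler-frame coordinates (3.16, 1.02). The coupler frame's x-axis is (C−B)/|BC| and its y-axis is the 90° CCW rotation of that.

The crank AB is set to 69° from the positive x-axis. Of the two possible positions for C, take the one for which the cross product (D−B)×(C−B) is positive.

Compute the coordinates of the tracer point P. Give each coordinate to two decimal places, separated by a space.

3.40 3.83

A=(0,0), D=(11.00,0)
B = A + 2.00·(cos69°, sin69°) = (0.7167, 1.8672)
|BD| = 10.4514
circle(B,9.00) ∩ circle(D,5.00): a=7.9048, h=4.3029
  candidates: C₊=(9.2630,4.6886) cross=44.971; C₋=(7.7256,-3.7787) cross=-44.971
  mode + wants cross > 0 → take C=(9.2630,4.6886) (cross=44.971)
ex = (C−B)/|BC| = (0.9496,0.3135); ey = (-0.3135,0.9496)
P = B + 3.16·ex + 1.02·ey = (3.3977,3.8264)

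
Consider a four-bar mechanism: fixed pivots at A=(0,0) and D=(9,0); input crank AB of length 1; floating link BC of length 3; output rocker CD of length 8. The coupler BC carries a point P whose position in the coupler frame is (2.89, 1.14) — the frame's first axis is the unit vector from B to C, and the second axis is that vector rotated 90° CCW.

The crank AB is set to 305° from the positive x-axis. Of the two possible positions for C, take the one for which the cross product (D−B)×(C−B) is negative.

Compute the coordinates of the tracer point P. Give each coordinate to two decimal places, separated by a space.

2.82 -2.97

A=(0,0), D=(9.00,0)
B = A + 1.00·(cos305°, sin305°) = (0.5736, -0.8192)
|BD| = 8.4661
circle(B,3.00) ∩ circle(D,8.00): a=0.9848, h=2.8337
  candidates: C₊=(1.2796,2.0966) cross=23.991; C₋=(1.8280,-3.5443) cross=-23.991
  mode - wants cross < 0 → take C=(1.8280,-3.5443) (cross=-23.991)
ex = (C−B)/|BC| = (0.4181,-0.9084); ey = (0.9084,0.4181)
P = B + 2.89·ex + 1.14·ey = (2.8175,-2.9677)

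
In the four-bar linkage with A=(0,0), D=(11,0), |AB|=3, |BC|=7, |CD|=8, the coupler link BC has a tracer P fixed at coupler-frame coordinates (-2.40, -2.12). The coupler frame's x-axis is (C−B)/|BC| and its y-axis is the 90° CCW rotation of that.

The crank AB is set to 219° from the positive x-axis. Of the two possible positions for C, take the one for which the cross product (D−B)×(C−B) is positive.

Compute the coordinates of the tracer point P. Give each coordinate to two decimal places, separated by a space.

-3.02 -5.02

A=(0,0), D=(11.00,0)
B = A + 3.00·(cos219°, sin219°) = (-2.3314, -1.8880)
|BD| = 13.4645
circle(B,7.00) ∩ circle(D,8.00): a=6.1752, h=3.2965
  candidates: C₊=(3.3205,2.2418) cross=44.385; C₋=(4.2450,-4.2860) cross=-44.385
  mode + wants cross > 0 → take C=(3.3205,2.2418) (cross=44.385)
ex = (C−B)/|BC| = (0.8074,0.5900); ey = (-0.5900,0.8074)
P = B + -2.40·ex + -2.12·ey = (-3.0185,-5.0156)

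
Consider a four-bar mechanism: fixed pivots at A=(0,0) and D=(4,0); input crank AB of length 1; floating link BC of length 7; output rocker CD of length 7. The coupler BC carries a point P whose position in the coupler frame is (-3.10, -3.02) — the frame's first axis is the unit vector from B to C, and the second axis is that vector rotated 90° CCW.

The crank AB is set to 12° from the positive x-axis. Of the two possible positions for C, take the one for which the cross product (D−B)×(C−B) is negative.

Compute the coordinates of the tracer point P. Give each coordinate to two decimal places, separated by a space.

A=(0,0), D=(4.00,0)
B = A + 1.00·(cos12°, sin12°) = (0.9781, 0.2079)
|BD| = 3.0290
circle(B,7.00) ∩ circle(D,7.00): a=1.5145, h=6.8342
  candidates: C₊=(2.9582,6.9220) cross=20.701; C₋=(2.0200,-6.7141) cross=-20.701
  mode - wants cross < 0 → take C=(2.0200,-6.7141) (cross=-20.701)
ex = (C−B)/|BC| = (0.1488,-0.9889); ey = (0.9889,0.1488)
P = B + -3.10·ex + -3.02·ey = (-2.4696,2.8239)

-2.47 2.82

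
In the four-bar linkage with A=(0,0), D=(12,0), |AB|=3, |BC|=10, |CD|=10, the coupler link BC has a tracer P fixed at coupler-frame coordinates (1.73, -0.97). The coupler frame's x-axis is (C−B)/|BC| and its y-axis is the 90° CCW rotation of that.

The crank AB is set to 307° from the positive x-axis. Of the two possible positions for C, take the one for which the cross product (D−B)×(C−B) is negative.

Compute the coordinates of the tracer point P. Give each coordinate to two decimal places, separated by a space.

2.34 -4.31

A=(0,0), D=(12.00,0)
B = A + 3.00·(cos307°, sin307°) = (1.8054, -2.3959)
|BD| = 10.4723
circle(B,10.00) ∩ circle(D,10.00): a=5.2362, h=8.5195
  candidates: C₊=(4.9536,7.0956) cross=89.219; C₋=(8.8519,-9.4915) cross=-89.219
  mode - wants cross < 0 → take C=(8.8519,-9.4915) (cross=-89.219)
ex = (C−B)/|BC| = (0.7046,-0.7096); ey = (0.7096,0.7046)
P = B + 1.73·ex + -0.97·ey = (2.3362,-4.3070)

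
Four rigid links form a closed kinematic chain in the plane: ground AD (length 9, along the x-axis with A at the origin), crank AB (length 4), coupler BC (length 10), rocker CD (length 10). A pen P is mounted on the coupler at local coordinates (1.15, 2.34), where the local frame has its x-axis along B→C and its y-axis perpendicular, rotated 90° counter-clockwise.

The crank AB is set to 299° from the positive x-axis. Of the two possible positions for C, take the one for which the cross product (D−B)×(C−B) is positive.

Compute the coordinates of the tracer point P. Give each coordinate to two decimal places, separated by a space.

A=(0,0), D=(9.00,0)
B = A + 4.00·(cos299°, sin299°) = (1.9392, -3.4985)
|BD| = 7.8800
circle(B,10.00) ∩ circle(D,10.00): a=3.9400, h=9.1911
  candidates: C₊=(1.3890,6.4864) cross=72.426; C₋=(9.5502,-9.9849) cross=-72.426
  mode + wants cross > 0 → take C=(1.3890,6.4864) (cross=72.426)
ex = (C−B)/|BC| = (-0.0550,0.9985); ey = (-0.9985,-0.0550)
P = B + 1.15·ex + 2.34·ey = (-0.4605,-2.4790)

-0.46 -2.48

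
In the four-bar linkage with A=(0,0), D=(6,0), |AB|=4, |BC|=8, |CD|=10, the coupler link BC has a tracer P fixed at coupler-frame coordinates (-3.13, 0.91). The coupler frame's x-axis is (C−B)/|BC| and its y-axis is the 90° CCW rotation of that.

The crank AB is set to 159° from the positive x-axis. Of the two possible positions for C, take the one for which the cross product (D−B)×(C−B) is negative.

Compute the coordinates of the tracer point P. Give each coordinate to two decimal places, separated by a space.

A=(0,0), D=(6.00,0)
B = A + 4.00·(cos159°, sin159°) = (-3.7343, 1.4335)
|BD| = 9.8393
circle(B,8.00) ∩ circle(D,10.00): a=3.0903, h=7.3790
  candidates: C₊=(0.3980,8.2836) cross=72.605; C₋=(-1.7521,-6.3171) cross=-72.605
  mode - wants cross < 0 → take C=(-1.7521,-6.3171) (cross=-72.605)
ex = (C−B)/|BC| = (0.2478,-0.9688); ey = (0.9688,0.2478)
P = B + -3.13·ex + 0.91·ey = (-3.6283,4.6913)

-3.63 4.69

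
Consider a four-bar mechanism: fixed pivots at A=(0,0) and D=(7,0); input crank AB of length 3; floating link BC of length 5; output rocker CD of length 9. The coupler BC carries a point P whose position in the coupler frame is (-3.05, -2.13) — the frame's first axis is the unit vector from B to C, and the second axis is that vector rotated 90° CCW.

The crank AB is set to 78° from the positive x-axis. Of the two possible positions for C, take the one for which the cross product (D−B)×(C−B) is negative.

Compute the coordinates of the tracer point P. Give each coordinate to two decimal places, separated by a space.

A=(0,0), D=(7.00,0)
B = A + 3.00·(cos78°, sin78°) = (0.6237, 2.9344)
|BD| = 7.0191
circle(B,5.00) ∩ circle(D,9.00): a=-0.4796, h=4.9769
  candidates: C₊=(2.2688,7.6561) cross=34.934; C₋=(-1.8926,-1.3862) cross=-34.934
  mode - wants cross < 0 → take C=(-1.8926,-1.3862) (cross=-34.934)
ex = (C−B)/|BC| = (-0.5033,-0.8641); ey = (0.8641,-0.5033)
P = B + -3.05·ex + -2.13·ey = (0.3181,6.6420)

0.32 6.64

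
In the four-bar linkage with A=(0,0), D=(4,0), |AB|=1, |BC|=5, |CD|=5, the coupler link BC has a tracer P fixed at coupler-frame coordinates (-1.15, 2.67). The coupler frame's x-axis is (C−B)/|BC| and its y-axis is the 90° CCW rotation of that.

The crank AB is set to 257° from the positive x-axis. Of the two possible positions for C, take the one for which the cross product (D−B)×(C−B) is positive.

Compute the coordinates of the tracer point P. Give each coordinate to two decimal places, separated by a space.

A=(0,0), D=(4.00,0)
B = A + 1.00·(cos257°, sin257°) = (-0.2250, -0.9744)
|BD| = 4.3359
circle(B,5.00) ∩ circle(D,5.00): a=2.1679, h=4.5056
  candidates: C₊=(0.8750,3.9031) cross=19.535; C₋=(2.9000,-4.8775) cross=-19.535
  mode + wants cross > 0 → take C=(0.8750,3.9031) (cross=19.535)
ex = (C−B)/|BC| = (0.2200,0.9755); ey = (-0.9755,0.2200)
P = B + -1.15·ex + 2.67·ey = (-3.0825,-1.5088)

-3.08 -1.51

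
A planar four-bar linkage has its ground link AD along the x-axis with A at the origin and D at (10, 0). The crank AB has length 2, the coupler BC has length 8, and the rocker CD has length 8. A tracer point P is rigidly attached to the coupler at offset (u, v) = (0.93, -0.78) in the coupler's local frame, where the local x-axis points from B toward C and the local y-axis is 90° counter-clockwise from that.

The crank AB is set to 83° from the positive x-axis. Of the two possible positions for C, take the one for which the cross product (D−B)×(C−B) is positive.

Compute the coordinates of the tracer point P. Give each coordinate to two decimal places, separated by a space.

A=(0,0), D=(10.00,0)
B = A + 2.00·(cos83°, sin83°) = (0.2437, 1.9851)
|BD| = 9.9562
circle(B,8.00) ∩ circle(D,8.00): a=4.9781, h=6.2625
  candidates: C₊=(6.3705,7.1293) cross=62.350; C₋=(3.8732,-5.1442) cross=-62.350
  mode + wants cross > 0 → take C=(6.3705,7.1293) (cross=62.350)
ex = (C−B)/|BC| = (0.7658,0.6430); ey = (-0.6430,0.7658)
P = B + 0.93·ex + -0.78·ey = (1.4575,1.9857)

1.46 1.99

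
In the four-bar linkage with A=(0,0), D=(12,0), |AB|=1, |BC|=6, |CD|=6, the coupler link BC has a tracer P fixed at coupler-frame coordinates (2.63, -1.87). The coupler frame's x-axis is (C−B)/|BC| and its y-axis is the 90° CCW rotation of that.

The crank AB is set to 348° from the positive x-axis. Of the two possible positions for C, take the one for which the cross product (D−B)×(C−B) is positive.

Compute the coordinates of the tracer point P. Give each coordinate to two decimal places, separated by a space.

4.15 -0.83

A=(0,0), D=(12.00,0)
B = A + 1.00·(cos348°, sin348°) = (0.9781, -0.2079)
|BD| = 11.0238
circle(B,6.00) ∩ circle(D,6.00): a=5.5119, h=2.3704
  candidates: C₊=(6.4444,2.2660) cross=26.131; C₋=(6.5338,-2.4740) cross=-26.131
  mode + wants cross > 0 → take C=(6.4444,2.2660) (cross=26.131)
ex = (C−B)/|BC| = (0.9110,0.4123); ey = (-0.4123,0.9110)
P = B + 2.63·ex + -1.87·ey = (4.1452,-0.8271)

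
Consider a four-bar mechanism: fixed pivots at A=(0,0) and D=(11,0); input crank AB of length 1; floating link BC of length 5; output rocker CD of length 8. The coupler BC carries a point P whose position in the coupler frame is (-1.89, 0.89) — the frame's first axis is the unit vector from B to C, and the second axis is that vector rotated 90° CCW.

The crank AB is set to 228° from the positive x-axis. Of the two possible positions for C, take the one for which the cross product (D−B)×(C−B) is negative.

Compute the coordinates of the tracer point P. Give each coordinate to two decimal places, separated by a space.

A=(0,0), D=(11.00,0)
B = A + 1.00·(cos228°, sin228°) = (-0.6691, -0.7431)
|BD| = 11.6928
circle(B,5.00) ∩ circle(D,8.00): a=4.1787, h=2.7456
  candidates: C₊=(3.3266,2.2625) cross=32.104; C₋=(3.6756,-3.2177) cross=-32.104
  mode - wants cross < 0 → take C=(3.6756,-3.2177) (cross=-32.104)
ex = (C−B)/|BC| = (0.8689,-0.4949); ey = (0.4949,0.8689)
P = B + -1.89·ex + 0.89·ey = (-1.8710,0.9656)

-1.87 0.97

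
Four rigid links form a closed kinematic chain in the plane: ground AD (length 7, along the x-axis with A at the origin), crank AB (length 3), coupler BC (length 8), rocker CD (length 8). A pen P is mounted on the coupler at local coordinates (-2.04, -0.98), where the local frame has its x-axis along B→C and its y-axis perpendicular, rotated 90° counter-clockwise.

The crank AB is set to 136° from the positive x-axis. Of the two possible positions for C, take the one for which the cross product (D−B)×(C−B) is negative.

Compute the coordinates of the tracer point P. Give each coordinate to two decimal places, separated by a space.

-3.86 3.58

A=(0,0), D=(7.00,0)
B = A + 3.00·(cos136°, sin136°) = (-2.1580, 2.0840)
|BD| = 9.3921
circle(B,8.00) ∩ circle(D,8.00): a=4.6961, h=6.4766
  candidates: C₊=(3.8581,7.3572) cross=60.830; C₋=(0.9839,-5.2732) cross=-60.830
  mode - wants cross < 0 → take C=(0.9839,-5.2732) (cross=-60.830)
ex = (C−B)/|BC| = (0.3927,-0.9196); ey = (0.9196,0.3927)
P = B + -2.04·ex + -0.98·ey = (-3.8605,3.5752)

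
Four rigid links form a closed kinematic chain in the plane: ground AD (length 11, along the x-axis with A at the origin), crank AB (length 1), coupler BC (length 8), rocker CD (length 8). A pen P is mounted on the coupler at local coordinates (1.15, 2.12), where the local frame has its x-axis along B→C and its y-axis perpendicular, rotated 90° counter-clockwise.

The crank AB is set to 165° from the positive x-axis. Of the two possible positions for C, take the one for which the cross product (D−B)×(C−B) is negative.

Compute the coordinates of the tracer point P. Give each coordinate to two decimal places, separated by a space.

A=(0,0), D=(11.00,0)
B = A + 1.00·(cos165°, sin165°) = (-0.9659, 0.2588)
|BD| = 11.9687
circle(B,8.00) ∩ circle(D,8.00): a=5.9844, h=5.3092
  candidates: C₊=(5.1318,5.4373) cross=63.544; C₋=(4.9022,-5.1785) cross=-63.544
  mode - wants cross < 0 → take C=(4.9022,-5.1785) (cross=-63.544)
ex = (C−B)/|BC| = (0.7335,-0.6797); ey = (0.6797,0.7335)
P = B + 1.15·ex + 2.12·ey = (1.3185,1.0323)

1.32 1.03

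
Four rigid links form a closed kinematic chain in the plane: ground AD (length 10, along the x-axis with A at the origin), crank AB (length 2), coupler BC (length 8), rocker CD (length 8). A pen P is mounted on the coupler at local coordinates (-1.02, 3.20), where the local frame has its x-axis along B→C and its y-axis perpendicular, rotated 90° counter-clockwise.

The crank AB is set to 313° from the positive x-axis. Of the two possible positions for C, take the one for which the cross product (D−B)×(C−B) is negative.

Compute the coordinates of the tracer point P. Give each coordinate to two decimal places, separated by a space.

A=(0,0), D=(10.00,0)
B = A + 2.00·(cos313°, sin313°) = (1.3640, -1.4627)
|BD| = 8.7590
circle(B,8.00) ∩ circle(D,8.00): a=4.3795, h=6.6948
  candidates: C₊=(4.5640,5.8694) cross=58.640; C₋=(6.8000,-7.3321) cross=-58.640
  mode - wants cross < 0 → take C=(6.8000,-7.3321) (cross=-58.640)
ex = (C−B)/|BC| = (0.6795,-0.7337); ey = (0.7337,0.6795)
P = B + -1.02·ex + 3.20·ey = (3.0187,1.4600)

3.02 1.46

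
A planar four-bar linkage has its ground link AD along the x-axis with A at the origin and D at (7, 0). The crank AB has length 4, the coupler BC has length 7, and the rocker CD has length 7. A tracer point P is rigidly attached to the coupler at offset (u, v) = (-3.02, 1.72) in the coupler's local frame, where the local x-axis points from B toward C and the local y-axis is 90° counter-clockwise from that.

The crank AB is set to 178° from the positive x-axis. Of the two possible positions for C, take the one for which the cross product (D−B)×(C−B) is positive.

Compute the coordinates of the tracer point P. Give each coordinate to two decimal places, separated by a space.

A=(0,0), D=(7.00,0)
B = A + 4.00·(cos178°, sin178°) = (-3.9976, 0.1396)
|BD| = 10.9984
circle(B,7.00) ∩ circle(D,7.00): a=5.4992, h=4.3311
  candidates: C₊=(1.5562,4.4006) cross=47.636; C₋=(1.4462,-4.2610) cross=-47.636
  mode + wants cross > 0 → take C=(1.5562,4.4006) (cross=47.636)
ex = (C−B)/|BC| = (0.7934,0.6087); ey = (-0.6087,0.7934)
P = B + -3.02·ex + 1.72·ey = (-7.4406,-0.3341)

-7.44 -0.33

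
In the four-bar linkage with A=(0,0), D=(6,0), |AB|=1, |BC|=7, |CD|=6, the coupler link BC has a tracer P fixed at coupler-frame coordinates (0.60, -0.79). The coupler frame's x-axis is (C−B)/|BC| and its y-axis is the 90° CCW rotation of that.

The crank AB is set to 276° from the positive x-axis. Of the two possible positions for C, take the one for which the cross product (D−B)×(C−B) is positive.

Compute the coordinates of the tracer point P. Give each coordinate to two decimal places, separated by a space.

A=(0,0), D=(6.00,0)
B = A + 1.00·(cos276°, sin276°) = (0.1045, -0.9945)
|BD| = 5.9788
circle(B,7.00) ∩ circle(D,6.00): a=4.0766, h=5.6905
  candidates: C₊=(3.1777,5.2948) cross=34.022; C₋=(5.0709,-5.9276) cross=-34.022
  mode + wants cross > 0 → take C=(3.1777,5.2948) (cross=34.022)
ex = (C−B)/|BC| = (0.4390,0.8985); ey = (-0.8985,0.4390)
P = B + 0.60·ex + -0.79·ey = (1.0777,-0.8023)

1.08 -0.80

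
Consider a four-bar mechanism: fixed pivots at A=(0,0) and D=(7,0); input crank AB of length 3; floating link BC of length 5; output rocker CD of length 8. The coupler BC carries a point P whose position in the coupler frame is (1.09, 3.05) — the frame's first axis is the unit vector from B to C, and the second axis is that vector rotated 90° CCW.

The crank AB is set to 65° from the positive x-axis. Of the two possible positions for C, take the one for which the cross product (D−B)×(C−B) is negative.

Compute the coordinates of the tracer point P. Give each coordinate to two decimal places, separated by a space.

A=(0,0), D=(7.00,0)
B = A + 3.00·(cos65°, sin65°) = (1.2679, 2.7189)
|BD| = 6.3443
circle(B,5.00) ∩ circle(D,8.00): a=0.0985, h=4.9990
  candidates: C₊=(3.4993,7.1934) cross=31.715; C₋=(-0.7855,-1.8400) cross=-31.715
  mode - wants cross < 0 → take C=(-0.7855,-1.8400) (cross=-31.715)
ex = (C−B)/|BC| = (-0.4107,-0.9118); ey = (0.9118,-0.4107)
P = B + 1.09·ex + 3.05·ey = (3.6011,0.4725)

3.60 0.47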